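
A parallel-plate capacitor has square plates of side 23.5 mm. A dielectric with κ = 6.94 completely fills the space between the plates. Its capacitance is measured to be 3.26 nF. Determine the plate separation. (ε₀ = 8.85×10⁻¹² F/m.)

A = (23.5 mm)² = 5.52×10⁻⁴ m².
d = κε₀A/C = 6.94 × 8.85×10⁻¹² × 5.52×10⁻⁴ / 3.26×10⁻⁹ = 1.04×10⁻⁵ m.

d ≈ 10.4 μm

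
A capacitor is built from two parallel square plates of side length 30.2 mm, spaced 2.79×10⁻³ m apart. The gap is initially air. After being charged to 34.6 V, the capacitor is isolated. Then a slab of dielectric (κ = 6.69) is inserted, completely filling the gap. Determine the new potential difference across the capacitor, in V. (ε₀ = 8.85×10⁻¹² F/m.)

5.17 V

A = (30.2 mm)² = 9.12×10⁻⁴ m².
Initially C₁ = ε₀A/d = 8.85×10⁻¹² × 9.12×10⁻⁴ / 2.79×10⁻³ = 2.89×10⁻¹² F.
V₁ = 34.6 V.
Isolated ⇒ Q is held fixed. C₂ = 6.69 C₁ and V = Q/C, so V₂/V₁ = C₁/C₂ = 0.149.
V₂ = 0.149 × 34.6 = 5.17 V.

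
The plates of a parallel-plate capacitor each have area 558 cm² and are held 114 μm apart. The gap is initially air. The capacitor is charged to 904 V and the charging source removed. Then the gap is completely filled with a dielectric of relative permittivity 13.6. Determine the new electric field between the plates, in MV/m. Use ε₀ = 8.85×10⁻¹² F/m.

A = 558 cm² = 5.58×10⁻² m².
Initially C₁ = ε₀A/d = 8.85×10⁻¹² × 5.58×10⁻² / 1.14×10⁻⁴ = 4.33×10⁻⁹ F.
E₁ = 7.93×10⁶ V/m.
Isolated ⇒ Q is held fixed. V₂ = Q/C₂ = V₁/13.6; E = V/d, so E₂/E₁ = (V₂/V₁)(d₁/d₂) = 0.0735.
E₂ = 0.0735 × 7.93×10⁶ = 5.83×10⁵ V/m.

E ≈ 0.583 MV/m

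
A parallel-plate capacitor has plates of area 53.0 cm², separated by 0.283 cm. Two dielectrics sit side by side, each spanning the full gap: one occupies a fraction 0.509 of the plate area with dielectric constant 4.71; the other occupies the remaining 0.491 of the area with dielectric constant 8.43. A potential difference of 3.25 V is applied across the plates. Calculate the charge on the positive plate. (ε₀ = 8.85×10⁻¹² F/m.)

Q ≈ 352 pC

A = 53.0 cm² = 5.30×10⁻³ m².
Side-by-side slabs ⇒ two capacitors in parallel, each spanning the full gap.
C₁ = κ₁ε₀A₁/d = 4.71 × 8.85×10⁻¹² × 2.70×10⁻³ / 2.83×10⁻³ = 3.97×10⁻¹¹ F.
C₂ = κ₂ε₀A₂/d = 8.43 × 8.85×10⁻¹² × 2.60×10⁻³ / 2.83×10⁻³ = 6.86×10⁻¹¹ F.
C = C₁ + C₂ = 1.08×10⁻¹⁰ F.
Q = CV = 1.08×10⁻¹⁰ × 3.25 = 3.52×10⁻¹⁰ C.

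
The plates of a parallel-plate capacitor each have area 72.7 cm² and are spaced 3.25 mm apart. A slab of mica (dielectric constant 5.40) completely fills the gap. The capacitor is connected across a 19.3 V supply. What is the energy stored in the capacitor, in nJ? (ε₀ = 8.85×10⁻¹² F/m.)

19.9 nJ

A = 72.7 cm² = 7.27×10⁻³ m².
C = κε₀A/d = 5.40 × 8.85×10⁻¹² × 7.27×10⁻³ / 3.25×10⁻³ = 1.07×10⁻¹⁰ F.
U = ½CV² = ½ × 1.07×10⁻¹⁰ × (19.3)² = 1.99×10⁻⁸ J.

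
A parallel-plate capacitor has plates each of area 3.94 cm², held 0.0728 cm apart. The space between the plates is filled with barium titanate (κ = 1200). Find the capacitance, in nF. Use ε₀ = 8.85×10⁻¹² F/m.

C ≈ 5.75 nF

A = 3.94 cm² = 3.94×10⁻⁴ m².
C = κε₀A/d = 1200 × 8.85×10⁻¹² × 3.94×10⁻⁴ / 7.28×10⁻⁴ = 5.75×10⁻⁹ F.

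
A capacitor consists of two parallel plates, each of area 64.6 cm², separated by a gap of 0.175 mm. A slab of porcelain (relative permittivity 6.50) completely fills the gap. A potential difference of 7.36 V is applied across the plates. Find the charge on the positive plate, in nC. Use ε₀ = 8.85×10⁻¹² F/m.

15.6 nC

A = 64.6 cm² = 6.46×10⁻³ m².
C = κε₀A/d = 6.50 × 8.85×10⁻¹² × 6.46×10⁻³ / 1.75×10⁻⁴ = 2.12×10⁻⁹ F.
Q = CV = 2.12×10⁻⁹ × 7.36 = 1.56×10⁻⁸ C.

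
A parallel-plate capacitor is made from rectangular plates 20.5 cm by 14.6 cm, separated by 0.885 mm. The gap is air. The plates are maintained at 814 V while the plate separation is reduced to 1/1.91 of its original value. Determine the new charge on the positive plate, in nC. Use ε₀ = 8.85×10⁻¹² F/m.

Q ≈ 465 nC

A = 20.5 × 14.6 cm² = 2.99×10⁻² m².
Initially C₁ = ε₀A/d = 8.85×10⁻¹² × 2.99×10⁻² / 8.85×10⁻⁴ = 2.99×10⁻¹⁰ F.
Q₁ = 2.44×10⁻⁷ C.
Battery connected ⇒ V is held fixed. C₂ = 1.91 C₁ and Q = CV, so Q₂/Q₁ = C₂/C₁ = 1.91.
Q₂ = 1.91 × 2.44×10⁻⁷ = 4.65×10⁻⁷ C.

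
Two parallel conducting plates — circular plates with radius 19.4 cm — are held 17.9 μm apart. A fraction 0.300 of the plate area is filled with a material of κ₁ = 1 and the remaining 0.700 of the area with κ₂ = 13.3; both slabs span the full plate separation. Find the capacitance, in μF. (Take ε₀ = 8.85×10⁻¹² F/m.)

C ≈ 0.562 μF

A = π(19.4 cm)² = 0.118 m².
Side-by-side slabs ⇒ two capacitors in parallel, each spanning the full gap.
C₁ = κ₁ε₀A₁/d = 1.00 × 8.85×10⁻¹² × 3.55×10⁻² / 1.79×10⁻⁵ = 1.75×10⁻⁸ F.
C₂ = κ₂ε₀A₂/d = 13.3 × 8.85×10⁻¹² × 8.28×10⁻² / 1.79×10⁻⁵ = 5.44×10⁻⁷ F.
C = C₁ + C₂ = 5.62×10⁻⁷ F.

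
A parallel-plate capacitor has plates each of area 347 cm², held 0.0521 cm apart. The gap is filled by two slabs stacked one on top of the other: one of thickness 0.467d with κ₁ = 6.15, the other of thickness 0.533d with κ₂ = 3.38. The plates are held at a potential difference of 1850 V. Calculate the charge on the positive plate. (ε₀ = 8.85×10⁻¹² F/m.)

4.67 μC

A = 347 cm² = 3.47×10⁻² m².
Stacked slabs ⇒ two capacitors in series, each with the full plate area.
C₁ = κ₁ε₀A/d₁ = 6.15 × 8.85×10⁻¹² × 3.47×10⁻² / 2.43×10⁻⁴ = 7.76×10⁻⁹ F.
C₂ = κ₂ε₀A/d₂ = 3.38 × 8.85×10⁻¹² × 3.47×10⁻² / 2.78×10⁻⁴ = 3.74×10⁻⁹ F.
C = (1/C₁ + 1/C₂)⁻¹ = 2.52×10⁻⁹ F.
Q = CV = 2.52×10⁻⁹ × 1850 = 4.67×10⁻⁶ C.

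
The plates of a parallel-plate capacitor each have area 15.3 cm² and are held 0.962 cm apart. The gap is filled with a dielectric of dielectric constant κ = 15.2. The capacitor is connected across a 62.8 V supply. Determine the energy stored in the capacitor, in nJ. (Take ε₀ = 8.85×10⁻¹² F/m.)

A = 15.3 cm² = 1.53×10⁻³ m².
C = κε₀A/d = 15.2 × 8.85×10⁻¹² × 1.53×10⁻³ / 9.62×10⁻³ = 2.14×10⁻¹¹ F.
U = ½CV² = ½ × 2.14×10⁻¹¹ × (62.8)² = 4.22×10⁻⁸ J.

U ≈ 42.2 nJ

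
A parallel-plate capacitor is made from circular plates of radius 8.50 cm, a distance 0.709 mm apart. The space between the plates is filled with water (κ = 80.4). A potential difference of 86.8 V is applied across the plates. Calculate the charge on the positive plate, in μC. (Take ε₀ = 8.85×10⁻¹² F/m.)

A = π(8.50 cm)² = 2.27×10⁻² m².
C = κε₀A/d = 80.4 × 8.85×10⁻¹² × 2.27×10⁻² / 7.09×10⁻⁴ = 2.28×10⁻⁸ F.
Q = CV = 2.28×10⁻⁸ × 86.8 = 1.98×10⁻⁶ C.

Q ≈ 1.98 μC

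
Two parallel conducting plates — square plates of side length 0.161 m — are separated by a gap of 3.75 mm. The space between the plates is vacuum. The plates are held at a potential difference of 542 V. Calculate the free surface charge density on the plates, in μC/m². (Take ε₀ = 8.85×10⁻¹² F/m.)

A = (0.161 m)² = 2.59×10⁻² m².
C = ε₀A/d = 8.85×10⁻¹² × 2.59×10⁻² / 3.75×10⁻³ = 6.12×10⁻¹¹ F.
σ = Q/A = CV/A = 6.12×10⁻¹¹ × 542 / 2.59×10⁻² = 1.28×10⁻⁶ C/m².

1.28 μC/m²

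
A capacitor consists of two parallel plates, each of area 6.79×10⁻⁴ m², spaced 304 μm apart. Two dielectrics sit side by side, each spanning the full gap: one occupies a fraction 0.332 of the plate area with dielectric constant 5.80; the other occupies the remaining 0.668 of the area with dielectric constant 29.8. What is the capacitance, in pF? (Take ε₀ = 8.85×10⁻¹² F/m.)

Side-by-side slabs ⇒ two capacitors in parallel, each spanning the full gap.
C₁ = κ₁ε₀A₁/d = 5.80 × 8.85×10⁻¹² × 2.25×10⁻⁴ / 3.04×10⁻⁴ = 3.81×10⁻¹¹ F.
C₂ = κ₂ε₀A₂/d = 29.8 × 8.85×10⁻¹² × 4.54×10⁻⁴ / 3.04×10⁻⁴ = 3.93×10⁻¹⁰ F.
C = C₁ + C₂ = 4.32×10⁻¹⁰ F.

C ≈ 432 pF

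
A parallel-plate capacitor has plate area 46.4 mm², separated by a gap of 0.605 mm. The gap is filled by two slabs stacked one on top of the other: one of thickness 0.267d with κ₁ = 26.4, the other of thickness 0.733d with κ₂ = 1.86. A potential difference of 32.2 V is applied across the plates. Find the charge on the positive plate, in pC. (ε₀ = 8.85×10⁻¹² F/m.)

Q ≈ 54.1 pC

A = 46.4 mm² = 4.64×10⁻⁵ m².
Stacked slabs ⇒ two capacitors in series, each with the full plate area.
C₁ = κ₁ε₀A/d₁ = 26.4 × 8.85×10⁻¹² × 4.64×10⁻⁵ / 1.62×10⁻⁴ = 6.71×10⁻¹¹ F.
C₂ = κ₂ε₀A/d₂ = 1.86 × 8.85×10⁻¹² × 4.64×10⁻⁵ / 4.43×10⁻⁴ = 1.72×10⁻¹² F.
C = (1/C₁ + 1/C₂)⁻¹ = 1.68×10⁻¹² F.
Q = CV = 1.68×10⁻¹² × 32.2 = 5.41×10⁻¹¹ C.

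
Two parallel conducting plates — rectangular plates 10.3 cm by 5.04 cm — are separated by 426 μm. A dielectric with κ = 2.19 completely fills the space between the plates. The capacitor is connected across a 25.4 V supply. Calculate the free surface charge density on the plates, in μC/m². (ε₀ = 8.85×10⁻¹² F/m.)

1.16 μC/m²

A = 10.3 × 5.04 cm² = 5.19×10⁻³ m².
C = κε₀A/d = 2.19 × 8.85×10⁻¹² × 5.19×10⁻³ / 4.26×10⁻⁴ = 2.36×10⁻¹⁰ F.
σ = Q/A = CV/A = 2.36×10⁻¹⁰ × 25.4 / 5.19×10⁻³ = 1.16×10⁻⁶ C/m².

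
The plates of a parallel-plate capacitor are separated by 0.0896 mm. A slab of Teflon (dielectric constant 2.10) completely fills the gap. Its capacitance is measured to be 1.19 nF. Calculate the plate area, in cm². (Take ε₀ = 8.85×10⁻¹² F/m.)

57.4 cm²

A = Cd/(κε₀) = 1.19×10⁻⁹ × 8.96×10⁻⁵ / (2.10 × 8.85×10⁻¹²) = 5.74×10⁻³ m².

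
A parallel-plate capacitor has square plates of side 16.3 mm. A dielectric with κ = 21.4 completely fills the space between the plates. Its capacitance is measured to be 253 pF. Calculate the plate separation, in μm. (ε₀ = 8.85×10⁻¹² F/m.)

A = (16.3 mm)² = 2.66×10⁻⁴ m².
d = κε₀A/C = 21.4 × 8.85×10⁻¹² × 2.66×10⁻⁴ / 2.53×10⁻¹⁰ = 1.99×10⁻⁴ m.

d ≈ 199 μm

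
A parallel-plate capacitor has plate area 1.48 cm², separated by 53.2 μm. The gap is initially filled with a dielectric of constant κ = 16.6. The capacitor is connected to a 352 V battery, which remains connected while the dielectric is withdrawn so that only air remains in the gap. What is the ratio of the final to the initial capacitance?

0.0602

C = κε₀A/d scales with κ, so C₂/C₁ = 1/κ = 1/16.6 = 0.0602.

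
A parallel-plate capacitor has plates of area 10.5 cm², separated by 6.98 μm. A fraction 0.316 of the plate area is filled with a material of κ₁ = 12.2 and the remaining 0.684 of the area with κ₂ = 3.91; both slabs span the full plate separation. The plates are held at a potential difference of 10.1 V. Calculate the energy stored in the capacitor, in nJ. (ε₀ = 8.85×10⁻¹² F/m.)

A = 10.5 cm² = 1.05×10⁻³ m².
Side-by-side slabs ⇒ two capacitors in parallel, each spanning the full gap.
C₁ = κ₁ε₀A₁/d = 12.2 × 8.85×10⁻¹² × 3.32×10⁻⁴ / 6.98×10⁻⁶ = 5.13×10⁻⁹ F.
C₂ = κ₂ε₀A₂/d = 3.91 × 8.85×10⁻¹² × 7.18×10⁻⁴ / 6.98×10⁻⁶ = 3.56×10⁻⁹ F.
C = C₁ + C₂ = 8.69×10⁻⁹ F.
U = ½CV² = ½ × 8.69×10⁻⁹ × (10.1)² = 4.43×10⁻⁷ J.

443 nJ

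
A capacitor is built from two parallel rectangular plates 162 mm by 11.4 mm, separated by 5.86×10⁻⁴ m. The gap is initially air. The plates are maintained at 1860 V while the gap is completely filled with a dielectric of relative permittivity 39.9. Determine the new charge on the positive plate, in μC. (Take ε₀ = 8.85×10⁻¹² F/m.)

2.07 μC

A = 162 × 11.4 mm² = 1.85×10⁻³ m².
Initially C₁ = ε₀A/d = 8.85×10⁻¹² × 1.85×10⁻³ / 5.86×10⁻⁴ = 2.79×10⁻¹¹ F.
Q₁ = 5.19×10⁻⁸ C.
Battery connected ⇒ V is held fixed. C₂ = 39.9 C₁ and Q = CV, so Q₂/Q₁ = C₂/C₁ = 39.9.
Q₂ = 39.9 × 5.19×10⁻⁸ = 2.07×10⁻⁶ C.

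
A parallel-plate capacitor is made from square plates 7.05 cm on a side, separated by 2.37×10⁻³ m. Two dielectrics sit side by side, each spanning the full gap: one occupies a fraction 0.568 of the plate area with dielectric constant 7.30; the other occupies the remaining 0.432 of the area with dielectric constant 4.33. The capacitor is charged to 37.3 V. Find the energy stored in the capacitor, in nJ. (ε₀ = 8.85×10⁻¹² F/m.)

U ≈ 77.7 nJ

A = (7.05 cm)² = 4.97×10⁻³ m².
Side-by-side slabs ⇒ two capacitors in parallel, each spanning the full gap.
C₁ = κ₁ε₀A₁/d = 7.30 × 8.85×10⁻¹² × 2.82×10⁻³ / 2.37×10⁻³ = 7.70×10⁻¹¹ F.
C₂ = κ₂ε₀A₂/d = 4.33 × 8.85×10⁻¹² × 2.15×10⁻³ / 2.37×10⁻³ = 3.47×10⁻¹¹ F.
C = C₁ + C₂ = 1.12×10⁻¹⁰ F.
U = ½CV² = ½ × 1.12×10⁻¹⁰ × (37.3)² = 7.77×10⁻⁸ J.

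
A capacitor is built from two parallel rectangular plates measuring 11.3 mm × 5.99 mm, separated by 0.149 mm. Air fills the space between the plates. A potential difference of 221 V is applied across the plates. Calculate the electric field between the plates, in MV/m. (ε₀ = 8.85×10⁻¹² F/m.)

E ≈ 1.48 MV/m

E = V/d = 221 / 1.49×10⁻⁴ = 1.48×10⁶ V/m.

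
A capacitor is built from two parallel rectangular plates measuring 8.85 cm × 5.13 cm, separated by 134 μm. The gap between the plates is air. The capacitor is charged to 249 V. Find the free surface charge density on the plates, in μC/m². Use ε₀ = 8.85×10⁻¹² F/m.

16.4 μC/m²

A = 8.85 × 5.13 cm² = 4.54×10⁻³ m².
C = ε₀A/d = 8.85×10⁻¹² × 4.54×10⁻³ / 1.34×10⁻⁴ = 3.00×10⁻¹⁰ F.
σ = Q/A = CV/A = 3.00×10⁻¹⁰ × 249 / 4.54×10⁻³ = 1.64×10⁻⁵ C/m².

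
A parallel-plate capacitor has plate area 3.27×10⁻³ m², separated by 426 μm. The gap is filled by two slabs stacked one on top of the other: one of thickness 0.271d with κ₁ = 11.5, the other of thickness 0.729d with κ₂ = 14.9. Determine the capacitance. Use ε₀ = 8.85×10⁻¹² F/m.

Stacked slabs ⇒ two capacitors in series, each with the full plate area.
C₁ = κ₁ε₀A/d₁ = 11.5 × 8.85×10⁻¹² × 3.27×10⁻³ / 1.15×10⁻⁴ = 2.88×10⁻⁹ F.
C₂ = κ₂ε₀A/d₂ = 14.9 × 8.85×10⁻¹² × 3.27×10⁻³ / 3.11×10⁻⁴ = 1.39×10⁻⁹ F.
C = (1/C₁ + 1/C₂)⁻¹ = 9.37×10⁻¹⁰ F.

C ≈ 0.937 nF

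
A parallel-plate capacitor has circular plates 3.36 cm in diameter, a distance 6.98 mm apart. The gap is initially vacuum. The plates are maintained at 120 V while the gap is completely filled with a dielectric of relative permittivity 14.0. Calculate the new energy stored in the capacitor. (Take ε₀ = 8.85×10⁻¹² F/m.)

A = π(3.36/2 cm)² = 8.87×10⁻⁴ m².
Initially C₁ = ε₀A/d = 8.85×10⁻¹² × 8.87×10⁻⁴ / 6.98×10⁻³ = 1.12×10⁻¹² F.
U₁ = 8.09×10⁻⁹ J.
Battery connected ⇒ V is held fixed. C₂ = 14.0 C₁ and U = ½CV², so U₂/U₁ = C₂/C₁ = 14.0.
U₂ = 14.0 × 8.09×10⁻⁹ = 1.13×10⁻⁷ J.

113 nJ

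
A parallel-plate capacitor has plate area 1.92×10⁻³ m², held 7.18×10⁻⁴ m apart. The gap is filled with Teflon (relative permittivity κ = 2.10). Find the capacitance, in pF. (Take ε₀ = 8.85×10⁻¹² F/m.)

C ≈ 49.7 pF

C = κε₀A/d = 2.10 × 8.85×10⁻¹² × 1.92×10⁻³ / 7.18×10⁻⁴ = 4.97×10⁻¹¹ F.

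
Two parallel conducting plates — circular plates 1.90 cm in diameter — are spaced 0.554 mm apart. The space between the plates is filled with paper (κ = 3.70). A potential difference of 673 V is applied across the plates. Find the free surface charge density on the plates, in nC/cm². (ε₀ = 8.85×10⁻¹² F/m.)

σ ≈ 3.98 nC/cm²

A = π(1.90/2 cm)² = 2.84×10⁻⁴ m².
C = κε₀A/d = 3.70 × 8.85×10⁻¹² × 2.84×10⁻⁴ / 5.54×10⁻⁴ = 1.68×10⁻¹¹ F.
σ = Q/A = CV/A = 1.68×10⁻¹¹ × 673 / 2.84×10⁻⁴ = 3.98×10⁻⁵ C/m².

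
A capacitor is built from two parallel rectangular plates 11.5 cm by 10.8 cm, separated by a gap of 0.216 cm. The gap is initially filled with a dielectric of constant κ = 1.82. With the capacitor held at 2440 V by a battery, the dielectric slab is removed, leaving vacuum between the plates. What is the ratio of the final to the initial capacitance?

C₂/C₁ ≈ 0.549

C = κε₀A/d scales with κ, so C₂/C₁ = 1/κ = 1/1.82 = 0.549.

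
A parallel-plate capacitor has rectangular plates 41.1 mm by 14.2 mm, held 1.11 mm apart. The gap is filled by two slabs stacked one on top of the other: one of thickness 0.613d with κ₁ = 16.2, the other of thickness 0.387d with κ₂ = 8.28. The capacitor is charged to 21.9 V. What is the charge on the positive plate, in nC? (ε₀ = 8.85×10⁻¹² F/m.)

Q ≈ 1.20 nC

A = 41.1 × 14.2 mm² = 5.84×10⁻⁴ m².
Stacked slabs ⇒ two capacitors in series, each with the full plate area.
C₁ = κ₁ε₀A/d₁ = 16.2 × 8.85×10⁻¹² × 5.84×10⁻⁴ / 6.80×10⁻⁴ = 1.23×10⁻¹⁰ F.
C₂ = κ₂ε₀A/d₂ = 8.28 × 8.85×10⁻¹² × 5.84×10⁻⁴ / 4.30×10⁻⁴ = 9.96×10⁻¹¹ F.
C = (1/C₁ + 1/C₂)⁻¹ = 5.50×10⁻¹¹ F.
Q = CV = 5.50×10⁻¹¹ × 21.9 = 1.20×10⁻⁹ C.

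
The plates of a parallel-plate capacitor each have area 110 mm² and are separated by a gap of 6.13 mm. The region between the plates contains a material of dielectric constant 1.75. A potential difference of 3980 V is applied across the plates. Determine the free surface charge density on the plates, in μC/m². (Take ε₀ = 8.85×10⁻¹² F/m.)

σ ≈ 10.1 μC/m²

A = 110 mm² = 1.10×10⁻⁴ m².
C = κε₀A/d = 1.75 × 8.85×10⁻¹² × 1.10×10⁻⁴ / 6.13×10⁻³ = 2.78×10⁻¹³ F.
σ = Q/A = CV/A = 2.78×10⁻¹³ × 3980 / 1.10×10⁻⁴ = 1.01×10⁻⁵ C/m².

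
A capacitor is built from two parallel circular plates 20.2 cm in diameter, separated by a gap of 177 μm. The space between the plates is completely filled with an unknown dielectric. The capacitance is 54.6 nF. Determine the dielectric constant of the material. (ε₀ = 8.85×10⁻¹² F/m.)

A = π(20.2/2 cm)² = 3.20×10⁻² m².
κ = Cd/(ε₀A) = 5.46×10⁻⁸ × 1.77×10⁻⁴ / (8.85×10⁻¹² × 3.20×10⁻²) = 34.1.

34.1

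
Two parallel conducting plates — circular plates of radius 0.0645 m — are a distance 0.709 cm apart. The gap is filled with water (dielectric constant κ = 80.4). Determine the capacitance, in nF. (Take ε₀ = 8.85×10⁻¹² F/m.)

1.31 nF

A = π(0.0645 m)² = 1.31×10⁻² m².
C = κε₀A/d = 80.4 × 8.85×10⁻¹² × 1.31×10⁻² / 7.09×10⁻³ = 1.31×10⁻⁹ F.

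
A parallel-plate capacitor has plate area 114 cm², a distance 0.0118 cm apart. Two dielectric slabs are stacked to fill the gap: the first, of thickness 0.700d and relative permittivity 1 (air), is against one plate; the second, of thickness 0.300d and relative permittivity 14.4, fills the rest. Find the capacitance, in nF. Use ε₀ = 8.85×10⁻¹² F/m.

1.19 nF

A = 114 cm² = 1.14×10⁻² m².
Stacked slabs ⇒ two capacitors in series, each with the full plate area.
C₁ = κ₁ε₀A/d₁ = 1.00 × 8.85×10⁻¹² × 1.14×10⁻² / 8.26×10⁻⁵ = 1.22×10⁻⁹ F.
C₂ = κ₂ε₀A/d₂ = 14.4 × 8.85×10⁻¹² × 1.14×10⁻² / 3.54×10⁻⁵ = 4.10×10⁻⁸ F.
C = (1/C₁ + 1/C₂)⁻¹ = 1.19×10⁻⁹ F.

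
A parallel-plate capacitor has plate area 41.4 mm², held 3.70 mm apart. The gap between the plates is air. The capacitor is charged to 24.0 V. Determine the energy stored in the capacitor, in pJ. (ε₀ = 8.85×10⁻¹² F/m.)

A = 41.4 mm² = 4.14×10⁻⁵ m².
C = ε₀A/d = 8.85×10⁻¹² × 4.14×10⁻⁵ / 3.70×10⁻³ = 9.90×10⁻¹⁴ F.
U = ½CV² = ½ × 9.90×10⁻¹⁴ × (24.0)² = 2.85×10⁻¹¹ J.

U ≈ 28.5 pJ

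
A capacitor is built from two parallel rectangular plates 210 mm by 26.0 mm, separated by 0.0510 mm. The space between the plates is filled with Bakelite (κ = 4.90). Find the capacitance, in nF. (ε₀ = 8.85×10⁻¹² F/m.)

A = 210 × 26.0 mm² = 5.46×10⁻³ m².
C = κε₀A/d = 4.90 × 8.85×10⁻¹² × 5.46×10⁻³ / 5.10×10⁻⁵ = 4.64×10⁻⁹ F.

C ≈ 4.64 nF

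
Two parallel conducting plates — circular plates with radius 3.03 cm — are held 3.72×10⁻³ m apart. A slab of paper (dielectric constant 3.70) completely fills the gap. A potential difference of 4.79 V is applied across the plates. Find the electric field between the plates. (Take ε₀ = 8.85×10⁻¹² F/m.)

E ≈ 1.29 V/mm

E = V/d = 4.79 / 3.72×10⁻³ = 1.29×10³ V/m.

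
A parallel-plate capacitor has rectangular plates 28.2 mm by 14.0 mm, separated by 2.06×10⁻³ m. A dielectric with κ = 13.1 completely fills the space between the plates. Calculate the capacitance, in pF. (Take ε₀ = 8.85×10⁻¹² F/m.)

C ≈ 22.2 pF

A = 28.2 × 14.0 mm² = 3.95×10⁻⁴ m².
C = κε₀A/d = 13.1 × 8.85×10⁻¹² × 3.95×10⁻⁴ / 2.06×10⁻³ = 2.22×10⁻¹¹ F.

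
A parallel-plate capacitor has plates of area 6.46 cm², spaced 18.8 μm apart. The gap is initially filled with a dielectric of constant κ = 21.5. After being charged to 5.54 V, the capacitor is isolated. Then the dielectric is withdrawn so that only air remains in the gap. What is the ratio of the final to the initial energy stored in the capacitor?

U₂/U₁ ≈ 21.5

Isolated ⇒ Q is held fixed.
C₂ = 0.0465 C₁ and U = Q²/(2C), so U₂/U₁ = C₁/C₂ = 21.5.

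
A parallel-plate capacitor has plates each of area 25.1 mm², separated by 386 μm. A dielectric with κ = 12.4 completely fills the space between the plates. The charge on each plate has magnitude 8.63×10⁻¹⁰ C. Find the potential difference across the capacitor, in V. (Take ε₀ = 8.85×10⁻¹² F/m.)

121 V

A = 25.1 mm² = 2.51×10⁻⁵ m².
C = κε₀A/d = 12.4 × 8.85×10⁻¹² × 2.51×10⁻⁵ / 3.86×10⁻⁴ = 7.14×10⁻¹² F.
V = Q/C = 8.63×10⁻¹⁰ / 7.14×10⁻¹² = 1.21×10² V.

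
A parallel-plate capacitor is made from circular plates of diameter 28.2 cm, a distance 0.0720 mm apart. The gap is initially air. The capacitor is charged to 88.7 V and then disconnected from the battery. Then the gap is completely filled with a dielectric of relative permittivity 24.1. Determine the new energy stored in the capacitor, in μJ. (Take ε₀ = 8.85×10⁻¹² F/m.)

A = π(28.2/2 cm)² = 6.25×10⁻² m².
Initially C₁ = ε₀A/d = 8.85×10⁻¹² × 6.25×10⁻² / 7.20×10⁻⁵ = 7.68×10⁻⁹ F.
U₁ = 3.02×10⁻⁵ J.
Isolated ⇒ Q is held fixed. C₂ = 24.1 C₁ and U = Q²/(2C), so U₂/U₁ = C₁/C₂ = 0.0415.
U₂ = 0.0415 × 3.02×10⁻⁵ = 1.25×10⁻⁶ J.

U ≈ 1.25 μJ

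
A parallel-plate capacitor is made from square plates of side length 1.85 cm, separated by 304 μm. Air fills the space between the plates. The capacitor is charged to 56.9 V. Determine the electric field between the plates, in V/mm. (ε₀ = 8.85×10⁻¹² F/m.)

E = V/d = 56.9 / 3.04×10⁻⁴ = 1.87×10⁵ V/m.

187 V/mm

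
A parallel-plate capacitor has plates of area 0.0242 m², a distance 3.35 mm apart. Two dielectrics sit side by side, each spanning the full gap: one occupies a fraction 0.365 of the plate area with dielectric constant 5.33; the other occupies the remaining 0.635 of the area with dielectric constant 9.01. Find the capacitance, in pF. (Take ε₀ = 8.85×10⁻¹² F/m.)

490 pF

Side-by-side slabs ⇒ two capacitors in parallel, each spanning the full gap.
C₁ = κ₁ε₀A₁/d = 5.33 × 8.85×10⁻¹² × 8.83×10⁻³ / 3.35×10⁻³ = 1.24×10⁻¹⁰ F.
C₂ = κ₂ε₀A₂/d = 9.01 × 8.85×10⁻¹² × 1.54×10⁻² / 3.35×10⁻³ = 3.66×10⁻¹⁰ F.
C = C₁ + C₂ = 4.90×10⁻¹⁰ F.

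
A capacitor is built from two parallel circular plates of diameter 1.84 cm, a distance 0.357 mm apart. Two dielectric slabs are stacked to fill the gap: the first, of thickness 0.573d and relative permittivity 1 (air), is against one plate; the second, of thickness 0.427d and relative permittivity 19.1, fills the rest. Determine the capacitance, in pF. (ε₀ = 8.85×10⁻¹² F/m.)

A = π(1.84/2 cm)² = 2.66×10⁻⁴ m².
Stacked slabs ⇒ two capacitors in series, each with the full plate area.
C₁ = κ₁ε₀A/d₁ = 1.00 × 8.85×10⁻¹² × 2.66×10⁻⁴ / 2.05×10⁻⁴ = 1.15×10⁻¹¹ F.
C₂ = κ₂ε₀A/d₂ = 19.1 × 8.85×10⁻¹² × 2.66×10⁻⁴ / 1.52×10⁻⁴ = 2.95×10⁻¹⁰ F.
C = (1/C₁ + 1/C₂)⁻¹ = 1.11×10⁻¹¹ F.

C ≈ 11.1 pF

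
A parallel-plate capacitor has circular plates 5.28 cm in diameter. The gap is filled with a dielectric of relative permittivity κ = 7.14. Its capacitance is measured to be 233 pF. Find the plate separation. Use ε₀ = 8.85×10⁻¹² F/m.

A = π(5.28/2 cm)² = 2.19×10⁻³ m².
d = κε₀A/C = 7.14 × 8.85×10⁻¹² × 2.19×10⁻³ / 2.33×10⁻¹⁰ = 5.94×10⁻⁴ m.

d ≈ 0.594 mm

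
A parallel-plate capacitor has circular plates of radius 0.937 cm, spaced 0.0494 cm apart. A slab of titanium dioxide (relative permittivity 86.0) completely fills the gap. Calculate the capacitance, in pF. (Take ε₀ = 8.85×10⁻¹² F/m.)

A = π(0.937 cm)² = 2.76×10⁻⁴ m².
C = κε₀A/d = 86.0 × 8.85×10⁻¹² × 2.76×10⁻⁴ / 4.94×10⁻⁴ = 4.25×10⁻¹⁰ F.

425 pF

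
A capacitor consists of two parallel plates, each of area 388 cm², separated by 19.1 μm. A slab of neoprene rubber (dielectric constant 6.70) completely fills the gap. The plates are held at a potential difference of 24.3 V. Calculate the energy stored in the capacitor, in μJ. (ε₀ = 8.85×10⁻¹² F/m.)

A = 388 cm² = 3.88×10⁻² m².
C = κε₀A/d = 6.70 × 8.85×10⁻¹² × 3.88×10⁻² / 1.91×10⁻⁵ = 1.20×10⁻⁷ F.
U = ½CV² = ½ × 1.20×10⁻⁷ × (24.3)² = 3.56×10⁻⁵ J.

U ≈ 35.6 μJ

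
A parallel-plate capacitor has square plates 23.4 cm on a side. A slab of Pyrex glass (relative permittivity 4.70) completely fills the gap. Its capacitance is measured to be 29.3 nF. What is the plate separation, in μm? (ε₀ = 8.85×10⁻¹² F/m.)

A = (23.4 cm)² = 5.48×10⁻² m².
d = κε₀A/C = 4.70 × 8.85×10⁻¹² × 5.48×10⁻² / 2.93×10⁻⁸ = 7.77×10⁻⁵ m.

77.7 μm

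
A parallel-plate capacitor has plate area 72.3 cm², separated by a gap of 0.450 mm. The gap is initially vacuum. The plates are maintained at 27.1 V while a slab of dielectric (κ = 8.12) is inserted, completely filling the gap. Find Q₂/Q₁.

Battery connected ⇒ V is held fixed.
C₂ = 8.12 C₁ and Q = CV, so Q₂/Q₁ = C₂/C₁ = 8.12.

8.12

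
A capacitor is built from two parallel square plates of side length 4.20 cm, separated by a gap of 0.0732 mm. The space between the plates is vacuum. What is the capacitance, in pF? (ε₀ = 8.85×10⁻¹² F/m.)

213 pF

A = (4.20 cm)² = 1.76×10⁻³ m².
C = ε₀A/d = 8.85×10⁻¹² × 1.76×10⁻³ / 7.32×10⁻⁵ = 2.13×10⁻¹⁰ F.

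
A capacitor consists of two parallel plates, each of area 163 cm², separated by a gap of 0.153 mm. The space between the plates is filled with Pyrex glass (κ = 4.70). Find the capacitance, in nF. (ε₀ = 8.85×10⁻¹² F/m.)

C ≈ 4.43 nF

A = 163 cm² = 1.63×10⁻² m².
C = κε₀A/d = 4.70 × 8.85×10⁻¹² × 1.63×10⁻² / 1.53×10⁻⁴ = 4.43×10⁻⁹ F.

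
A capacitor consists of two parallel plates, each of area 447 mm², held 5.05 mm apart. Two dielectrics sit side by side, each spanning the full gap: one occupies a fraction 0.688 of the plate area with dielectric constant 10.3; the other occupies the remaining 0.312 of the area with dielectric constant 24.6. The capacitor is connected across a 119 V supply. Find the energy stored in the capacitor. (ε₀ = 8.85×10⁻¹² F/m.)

81.9 nJ

A = 447 mm² = 4.47×10⁻⁴ m².
Side-by-side slabs ⇒ two capacitors in parallel, each spanning the full gap.
C₁ = κ₁ε₀A₁/d = 10.3 × 8.85×10⁻¹² × 3.08×10⁻⁴ / 5.05×10⁻³ = 5.55×10⁻¹² F.
C₂ = κ₂ε₀A₂/d = 24.6 × 8.85×10⁻¹² × 1.39×10⁻⁴ / 5.05×10⁻³ = 6.01×10⁻¹² F.
C = C₁ + C₂ = 1.16×10⁻¹¹ F.
U = ½CV² = ½ × 1.16×10⁻¹¹ × (119)² = 8.19×10⁻⁸ J.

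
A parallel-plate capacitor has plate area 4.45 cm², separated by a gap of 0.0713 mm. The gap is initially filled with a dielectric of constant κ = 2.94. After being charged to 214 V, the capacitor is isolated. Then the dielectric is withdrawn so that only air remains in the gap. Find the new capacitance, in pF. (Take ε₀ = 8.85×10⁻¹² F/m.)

A = 4.45 cm² = 4.45×10⁻⁴ m².
Initially C₁ = κε₀A/d = 2.94 × 8.85×10⁻¹² × 4.45×10⁻⁴ / 7.13×10⁻⁵ = 1.62×10⁻¹⁰ F.
C = κε₀A/d scales with κ, so C₂/C₁ = 1/κ = 1/2.94 = 0.340.
C₂ = 0.340 × 1.62×10⁻¹⁰ = 5.52×10⁻¹¹ F.

55.2 pF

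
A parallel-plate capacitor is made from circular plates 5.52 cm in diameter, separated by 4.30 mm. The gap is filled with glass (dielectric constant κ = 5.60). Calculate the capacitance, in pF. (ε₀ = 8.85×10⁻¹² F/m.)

A = π(5.52/2 cm)² = 2.39×10⁻³ m².
C = κε₀A/d = 5.60 × 8.85×10⁻¹² × 2.39×10⁻³ / 4.30×10⁻³ = 2.76×10⁻¹¹ F.

C ≈ 27.6 pF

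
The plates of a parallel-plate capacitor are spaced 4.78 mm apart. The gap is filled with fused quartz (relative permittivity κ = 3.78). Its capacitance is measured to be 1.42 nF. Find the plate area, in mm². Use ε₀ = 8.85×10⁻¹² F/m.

A ≈ 2.03×10⁵ mm²

A = Cd/(κε₀) = 1.42×10⁻⁹ × 4.78×10⁻³ / (3.78 × 8.85×10⁻¹²) = 0.203 m².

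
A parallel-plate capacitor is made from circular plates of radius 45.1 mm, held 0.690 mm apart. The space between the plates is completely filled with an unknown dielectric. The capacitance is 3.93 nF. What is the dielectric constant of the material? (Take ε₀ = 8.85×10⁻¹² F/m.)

A = π(45.1 mm)² = 6.39×10⁻³ m².
κ = Cd/(ε₀A) = 3.93×10⁻⁹ × 6.90×10⁻⁴ / (8.85×10⁻¹² × 6.39×10⁻³) = 48.0.

κ ≈ 48.0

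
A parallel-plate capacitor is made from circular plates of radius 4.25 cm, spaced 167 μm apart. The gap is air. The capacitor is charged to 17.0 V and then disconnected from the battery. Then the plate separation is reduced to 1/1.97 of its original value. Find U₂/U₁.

0.508

Isolated ⇒ Q is held fixed.
C₂ = 1.97 C₁ and U = Q²/(2C), so U₂/U₁ = C₁/C₂ = 0.508.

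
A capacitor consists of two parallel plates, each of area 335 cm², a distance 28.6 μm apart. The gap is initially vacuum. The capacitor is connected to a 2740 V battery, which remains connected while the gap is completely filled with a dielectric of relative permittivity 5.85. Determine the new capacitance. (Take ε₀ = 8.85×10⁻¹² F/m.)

C ≈ 60.6 nF

A = 335 cm² = 3.35×10⁻² m².
Initially C₁ = ε₀A/d = 8.85×10⁻¹² × 3.35×10⁻² / 2.86×10⁻⁵ = 1.04×10⁻⁸ F.
C = κε₀A/d scales with κ, so C₂/C₁ = κ = 5.85.
C₂ = 5.85 × 1.04×10⁻⁸ = 6.06×10⁻⁸ F.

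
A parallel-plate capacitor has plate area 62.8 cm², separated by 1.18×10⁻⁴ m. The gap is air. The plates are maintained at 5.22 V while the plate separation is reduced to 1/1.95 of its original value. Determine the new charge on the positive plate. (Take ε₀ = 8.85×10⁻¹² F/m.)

Q ≈ 4.79 nC

A = 62.8 cm² = 6.28×10⁻³ m².
Initially C₁ = ε₀A/d = 8.85×10⁻¹² × 6.28×10⁻³ / 1.18×10⁻⁴ = 4.71×10⁻¹⁰ F.
Q₁ = 2.46×10⁻⁹ C.
Battery connected ⇒ V is held fixed. C₂ = 1.95 C₁ and Q = CV, so Q₂/Q₁ = C₂/C₁ = 1.95.
Q₂ = 1.95 × 2.46×10⁻⁹ = 4.79×10⁻⁹ C.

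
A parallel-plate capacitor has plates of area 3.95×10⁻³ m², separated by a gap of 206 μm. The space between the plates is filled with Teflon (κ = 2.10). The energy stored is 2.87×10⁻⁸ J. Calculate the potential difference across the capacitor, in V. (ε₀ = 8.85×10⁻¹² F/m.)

C = κε₀A/d = 2.10 × 8.85×10⁻¹² × 3.95×10⁻³ / 2.06×10⁻⁴ = 3.56×10⁻¹⁰ F.
V = √(2U/C) = √(2 × 2.87×10⁻⁸ / 3.56×10⁻¹⁰) = 12.7 V.

V ≈ 12.7 V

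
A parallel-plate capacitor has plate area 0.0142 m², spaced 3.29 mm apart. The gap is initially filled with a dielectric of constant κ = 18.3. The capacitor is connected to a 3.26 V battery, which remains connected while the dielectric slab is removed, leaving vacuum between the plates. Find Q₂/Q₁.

0.0546

Battery connected ⇒ V is held fixed.
C₂ = 0.0546 C₁ and Q = CV, so Q₂/Q₁ = C₂/C₁ = 0.0546.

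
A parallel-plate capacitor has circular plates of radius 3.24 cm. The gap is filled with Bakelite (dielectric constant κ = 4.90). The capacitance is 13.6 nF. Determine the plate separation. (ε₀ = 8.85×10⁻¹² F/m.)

A = π(3.24 cm)² = 3.30×10⁻³ m².
d = κε₀A/C = 4.90 × 8.85×10⁻¹² × 3.30×10⁻³ / 1.36×10⁻⁸ = 1.05×10⁻⁵ m.

10.5 μm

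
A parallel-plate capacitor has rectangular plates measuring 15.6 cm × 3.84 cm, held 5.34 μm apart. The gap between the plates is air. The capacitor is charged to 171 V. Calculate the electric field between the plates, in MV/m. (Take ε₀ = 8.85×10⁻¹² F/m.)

E ≈ 32.0 MV/m

E = V/d = 171 / 5.34×10⁻⁶ = 3.20×10⁷ V/m.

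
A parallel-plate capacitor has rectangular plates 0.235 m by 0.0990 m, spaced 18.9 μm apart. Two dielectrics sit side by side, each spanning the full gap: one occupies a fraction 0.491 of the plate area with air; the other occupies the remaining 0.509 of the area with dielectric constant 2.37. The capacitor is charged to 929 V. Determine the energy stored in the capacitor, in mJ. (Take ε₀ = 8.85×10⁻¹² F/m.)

A = 0.235 × 0.0990 m² = 2.33×10⁻² m².
Side-by-side slabs ⇒ two capacitors in parallel, each spanning the full gap.
C₁ = κ₁ε₀A₁/d = 1.00 × 8.85×10⁻¹² × 1.14×10⁻² / 1.89×10⁻⁵ = 5.35×10⁻⁹ F.
C₂ = κ₂ε₀A₂/d = 2.37 × 8.85×10⁻¹² × 1.18×10⁻² / 1.89×10⁻⁵ = 1.31×10⁻⁸ F.
C = C₁ + C₂ = 1.85×10⁻⁸ F.
U = ½CV² = ½ × 1.85×10⁻⁸ × (929)² = 7.98×10⁻³ J.

U ≈ 7.98 mJ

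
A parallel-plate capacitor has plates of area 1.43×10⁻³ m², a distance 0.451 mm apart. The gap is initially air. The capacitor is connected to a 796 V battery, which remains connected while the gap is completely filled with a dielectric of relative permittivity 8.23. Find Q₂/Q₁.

8.23

Battery connected ⇒ V is held fixed.
C₂ = 8.23 C₁ and Q = CV, so Q₂/Q₁ = C₂/C₁ = 8.23.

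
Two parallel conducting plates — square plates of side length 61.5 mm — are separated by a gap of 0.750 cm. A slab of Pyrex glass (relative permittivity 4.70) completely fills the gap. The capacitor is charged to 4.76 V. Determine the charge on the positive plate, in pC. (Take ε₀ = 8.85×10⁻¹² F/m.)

Q ≈ 99.8 pC

A = (61.5 mm)² = 3.78×10⁻³ m².
C = κε₀A/d = 4.70 × 8.85×10⁻¹² × 3.78×10⁻³ / 7.50×10⁻³ = 2.10×10⁻¹¹ F.
Q = CV = 2.10×10⁻¹¹ × 4.76 = 9.98×10⁻¹¹ C.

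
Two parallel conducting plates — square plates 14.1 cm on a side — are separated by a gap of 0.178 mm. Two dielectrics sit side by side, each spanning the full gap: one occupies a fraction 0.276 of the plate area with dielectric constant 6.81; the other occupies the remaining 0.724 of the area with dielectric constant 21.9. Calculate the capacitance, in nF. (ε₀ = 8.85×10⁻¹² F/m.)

A = (14.1 cm)² = 1.99×10⁻² m².
Side-by-side slabs ⇒ two capacitors in parallel, each spanning the full gap.
C₁ = κ₁ε₀A₁/d = 6.81 × 8.85×10⁻¹² × 5.49×10⁻³ / 1.78×10⁻⁴ = 1.86×10⁻⁹ F.
C₂ = κ₂ε₀A₂/d = 21.9 × 8.85×10⁻¹² × 1.44×10⁻² / 1.78×10⁻⁴ = 1.57×10⁻⁸ F.
C = C₁ + C₂ = 1.75×10⁻⁸ F.

C ≈ 17.5 nF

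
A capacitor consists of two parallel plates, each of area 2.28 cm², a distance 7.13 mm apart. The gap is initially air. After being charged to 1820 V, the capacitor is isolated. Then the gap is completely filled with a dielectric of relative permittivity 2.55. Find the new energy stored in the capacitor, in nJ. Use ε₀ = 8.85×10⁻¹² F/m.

A = 2.28 cm² = 2.28×10⁻⁴ m².
Initially C₁ = ε₀A/d = 8.85×10⁻¹² × 2.28×10⁻⁴ / 7.13×10⁻³ = 2.83×10⁻¹³ F.
U₁ = 4.69×10⁻⁷ J.
Isolated ⇒ Q is held fixed. C₂ = 2.55 C₁ and U = Q²/(2C), so U₂/U₁ = C₁/C₂ = 0.392.
U₂ = 0.392 × 4.69×10⁻⁷ = 1.84×10⁻⁷ J.

184 nJ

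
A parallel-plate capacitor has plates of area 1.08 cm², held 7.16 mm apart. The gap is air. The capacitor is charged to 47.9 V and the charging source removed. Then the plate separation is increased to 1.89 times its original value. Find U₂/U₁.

1.89

Isolated ⇒ Q is held fixed.
C₂ = 0.529 C₁ and U = Q²/(2C), so U₂/U₁ = C₁/C₂ = 1.89.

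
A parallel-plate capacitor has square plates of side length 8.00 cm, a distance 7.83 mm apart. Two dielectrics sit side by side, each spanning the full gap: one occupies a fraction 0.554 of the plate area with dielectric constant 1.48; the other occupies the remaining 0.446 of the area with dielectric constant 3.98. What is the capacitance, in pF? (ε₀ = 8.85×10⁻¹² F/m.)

18.8 pF

A = (8.00 cm)² = 6.40×10⁻³ m².
Side-by-side slabs ⇒ two capacitors in parallel, each spanning the full gap.
C₁ = κ₁ε₀A₁/d = 1.48 × 8.85×10⁻¹² × 3.55×10⁻³ / 7.83×10⁻³ = 5.93×10⁻¹² F.
C₂ = κ₂ε₀A₂/d = 3.98 × 8.85×10⁻¹² × 2.85×10⁻³ / 7.83×10⁻³ = 1.28×10⁻¹¹ F.
C = C₁ + C₂ = 1.88×10⁻¹¹ F.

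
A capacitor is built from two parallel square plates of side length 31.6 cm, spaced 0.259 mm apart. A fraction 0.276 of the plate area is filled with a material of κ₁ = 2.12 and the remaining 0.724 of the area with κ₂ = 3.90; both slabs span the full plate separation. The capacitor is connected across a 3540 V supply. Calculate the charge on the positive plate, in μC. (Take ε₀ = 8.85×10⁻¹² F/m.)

41.2 μC

A = (31.6 cm)² = 9.99×10⁻² m².
Side-by-side slabs ⇒ two capacitors in parallel, each spanning the full gap.
C₁ = κ₁ε₀A₁/d = 2.12 × 8.85×10⁻¹² × 2.76×10⁻² / 2.59×10⁻⁴ = 2.00×10⁻⁹ F.
C₂ = κ₂ε₀A₂/d = 3.90 × 8.85×10⁻¹² × 7.23×10⁻² / 2.59×10⁻⁴ = 9.63×10⁻⁹ F.
C = C₁ + C₂ = 1.16×10⁻⁸ F.
Q = CV = 1.16×10⁻⁸ × 3540 = 4.12×10⁻⁵ C.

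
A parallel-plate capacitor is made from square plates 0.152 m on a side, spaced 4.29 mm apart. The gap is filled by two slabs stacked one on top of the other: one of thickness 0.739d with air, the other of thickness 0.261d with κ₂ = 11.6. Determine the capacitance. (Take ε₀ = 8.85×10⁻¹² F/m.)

C ≈ 62.6 pF

A = (0.152 m)² = 2.31×10⁻² m².
Stacked slabs ⇒ two capacitors in series, each with the full plate area.
C₁ = κ₁ε₀A/d₁ = 1.00 × 8.85×10⁻¹² × 2.31×10⁻² / 3.17×10⁻³ = 6.45×10⁻¹¹ F.
C₂ = κ₂ε₀A/d₂ = 11.6 × 8.85×10⁻¹² × 2.31×10⁻² / 1.12×10⁻³ = 2.12×10⁻⁹ F.
C = (1/C₁ + 1/C₂)⁻¹ = 6.26×10⁻¹¹ F.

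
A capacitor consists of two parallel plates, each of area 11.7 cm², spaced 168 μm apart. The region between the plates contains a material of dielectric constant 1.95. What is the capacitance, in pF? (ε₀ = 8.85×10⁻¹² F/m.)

120 pF

A = 11.7 cm² = 1.17×10⁻³ m².
C = κε₀A/d = 1.95 × 8.85×10⁻¹² × 1.17×10⁻³ / 1.68×10⁻⁴ = 1.20×10⁻¹⁰ F.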